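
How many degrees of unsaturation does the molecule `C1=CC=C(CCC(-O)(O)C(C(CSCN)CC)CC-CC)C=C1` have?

Molecular formula from the SMILES: C19H33NO2S.
DoU = (2C + 2 + N − H − X)/2 = (2·19 + 2 + 1 − 33 − 0)/2 = 8/2 = 4.
(Structurally: 1 ring(s) + 3 π bond(s) = 4.)

4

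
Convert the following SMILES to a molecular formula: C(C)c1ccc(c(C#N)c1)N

C9H10N2

Heavy atoms from the SMILES: 9 C, 2 N.
Implicit hydrogens by atom environment:
  3 × C (aromatic): 1 H each → 3
  3 × C (aromatic): no H
  1 × C: 3 H
  1 × C: 2 H
  1 × C: no H
  1 × N: 2 H
  1 × N: no H
  Total hydrogens = 10.
Molecular formula: C9H10N2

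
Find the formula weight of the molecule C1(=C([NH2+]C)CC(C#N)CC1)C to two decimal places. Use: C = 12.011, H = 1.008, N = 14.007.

151.23

Molecular formula: C9H15N2+.
M = 9×12.011 + 15×1.008 + 2×14.007 = 151.23 g/mol.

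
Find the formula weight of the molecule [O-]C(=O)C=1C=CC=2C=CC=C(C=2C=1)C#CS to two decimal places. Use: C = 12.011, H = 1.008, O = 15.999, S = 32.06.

227.26

Molecular formula: C13H7O2S-.
M = 13×12.011 + 7×1.008 + 2×15.999 + 1×32.06 = 227.26 g/mol.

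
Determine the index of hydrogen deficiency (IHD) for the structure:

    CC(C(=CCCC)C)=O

Molecular formula from the SMILES: C8H14O.
DoU = (2C + 2 + N − H − X)/2 = (2·8 + 2 + 0 − 14 − 0)/2 = 4/2 = 2.
(Structurally: 0 ring(s) + 2 π bond(s) = 2.)

2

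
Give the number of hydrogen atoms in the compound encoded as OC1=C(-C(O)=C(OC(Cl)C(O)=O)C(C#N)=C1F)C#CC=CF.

Hydrogens are implicit in SMILES; fill each atom to its normal valence:
  6 × C (aromatic): no H
  4 × C: no H
  3 × C: 1 H each → 3
  3 × O: 1 H each → 3
  2 × F: no H
  2 × O: no H
  1 × Cl: no H
  1 × N: no H
  Total hydrogens = 6.

6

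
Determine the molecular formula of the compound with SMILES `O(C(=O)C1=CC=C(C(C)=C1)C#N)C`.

C10H9NO2

Heavy atoms from the SMILES: 10 C, 1 N, 2 O.
Implicit hydrogens by atom environment:
  3 × C (aromatic): 1 H each → 3
  3 × C (aromatic): no H
  2 × C: 3 H each → 6
  2 × C: no H
  2 × O: no H
  1 × N: no H
  Total hydrogens = 9.
Molecular formula: C10H9NO2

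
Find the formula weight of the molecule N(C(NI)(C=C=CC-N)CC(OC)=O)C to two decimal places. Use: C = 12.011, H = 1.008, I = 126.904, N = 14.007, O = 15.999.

Molecular formula: C9H16IN3O2.
M = 9×12.011 + 16×1.008 + 1×126.904 + 3×14.007 + 2×15.999 = 325.15 g/mol.

325.15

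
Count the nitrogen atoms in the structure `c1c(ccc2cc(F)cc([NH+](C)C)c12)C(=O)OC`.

The symbol for nitrogen appears 1 time in the SMILES.

1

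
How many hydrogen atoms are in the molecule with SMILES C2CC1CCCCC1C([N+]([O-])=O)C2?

17

Hydrogens are implicit in SMILES; fill each atom to its normal valence:
  7 × C: 2 H each → 14
  3 × C: 1 H each → 3
  1 × N (charge +1): no H
  1 × O: no H
  1 × O (charge -1): no H
  Total hydrogens = 17.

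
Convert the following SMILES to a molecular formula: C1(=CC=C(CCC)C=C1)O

Heavy atoms from the SMILES: 9 C, 1 O.
Implicit hydrogens by atom environment:
  4 × C (aromatic): 1 H each → 4
  2 × C: 2 H each → 4
  2 × C (aromatic): no H
  1 × C: 3 H
  1 × O: 1 H
  Total hydrogens = 12.
Molecular formula: C9H12O

C9H12O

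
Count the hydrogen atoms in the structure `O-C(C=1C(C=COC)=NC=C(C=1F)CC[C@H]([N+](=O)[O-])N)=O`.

14

Hydrogens are implicit in SMILES; fill each atom to its normal valence:
  4 × C (aromatic): no H
  3 × C: 1 H each → 3
  3 × O: no H
  2 × C: 2 H each → 4
  1 × C: 3 H
  1 × C (aromatic): 1 H
  1 × C: no H
  1 × F: no H
  1 × N: 2 H
  1 × N (aromatic): no H
  1 × N (charge +1): no H
  1 × O: 1 H
  1 × O (charge -1): no H
  Total hydrogens = 14.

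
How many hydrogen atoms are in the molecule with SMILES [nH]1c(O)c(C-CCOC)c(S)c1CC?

Hydrogens are implicit in SMILES; fill each atom to its normal valence:
  4 × C: 2 H each → 8
  4 × C (aromatic): no H
  2 × C: 3 H each → 6
  1 × N (aromatic): 1 H
  1 × O: 1 H
  1 × O: no H
  1 × S: 1 H
  Total hydrogens = 17.

17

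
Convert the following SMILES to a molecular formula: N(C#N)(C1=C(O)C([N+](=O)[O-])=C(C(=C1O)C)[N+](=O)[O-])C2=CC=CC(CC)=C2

Heavy atoms from the SMILES: 16 C, 4 N, 6 O.
Implicit hydrogens by atom environment:
  8 × C (aromatic): no H
  4 × C (aromatic): 1 H each → 4
  2 × C: 3 H each → 6
  2 × N: no H
  2 × N (charge +1): no H
  2 × O: 1 H each → 2
  2 × O: no H
  2 × O (charge -1): no H
  1 × C: 2 H
  1 × C: no H
  Total hydrogens = 14.
Molecular formula: C16H14N4O6

C16H14N4O6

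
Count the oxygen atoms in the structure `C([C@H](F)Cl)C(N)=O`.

1

The symbol for oxygen appears 1 time in the SMILES.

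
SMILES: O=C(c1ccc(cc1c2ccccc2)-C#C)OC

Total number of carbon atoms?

The symbol for carbon appears 16 times in the SMILES. Lowercase c denotes aromatic carbon and counts toward C.

16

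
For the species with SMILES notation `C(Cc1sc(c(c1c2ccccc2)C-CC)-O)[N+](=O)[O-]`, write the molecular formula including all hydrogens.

Heavy atoms from the SMILES: 15 C, 1 N, 3 O, 1 S.
Implicit hydrogens by atom environment:
  5 × C (aromatic): 1 H each → 5
  5 × C (aromatic): no H
  4 × C: 2 H each → 8
  1 × C: 3 H
  1 × N (charge +1): no H
  1 × O: 1 H
  1 × O: no H
  1 × O (charge -1): no H
  1 × S (aromatic): no H
  Total hydrogens = 17.
Molecular formula: C15H17NO3S

C15H17NO3S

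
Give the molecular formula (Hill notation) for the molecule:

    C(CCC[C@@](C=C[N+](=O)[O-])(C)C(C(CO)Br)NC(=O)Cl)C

Heavy atoms from the SMILES: 1 Br, 13 C, 1 Cl, 2 N, 4 O.
Implicit hydrogens by atom environment:
  5 × C: 2 H each → 10
  4 × C: 1 H each → 4
  2 × C: 3 H each → 6
  2 × C: no H
  2 × O: no H
  1 × Br: no H
  1 × Cl: no H
  1 × N: 1 H
  1 × N (charge +1): no H
  1 × O: 1 H
  1 × O (charge -1): no H
  Total hydrogens = 22.
Molecular formula: C13H22BrClN2O4

C13H22BrClN2O4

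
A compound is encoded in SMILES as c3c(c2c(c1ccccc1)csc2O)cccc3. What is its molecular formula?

C16H12OS

Heavy atoms from the SMILES: 16 C, 1 O, 1 S.
Implicit hydrogens by atom environment:
  11 × C (aromatic): 1 H each → 11
  5 × C (aromatic): no H
  1 × O: 1 H
  1 × S (aromatic): no H
  Total hydrogens = 12.
Molecular formula: C16H12OS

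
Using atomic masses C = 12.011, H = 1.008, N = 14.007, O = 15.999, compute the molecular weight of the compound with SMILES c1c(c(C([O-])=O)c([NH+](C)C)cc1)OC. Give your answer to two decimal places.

Molecular formula: C10H13NO3.
M = 10×12.011 + 13×1.008 + 1×14.007 + 3×15.999 = 195.22 g/mol.

195.22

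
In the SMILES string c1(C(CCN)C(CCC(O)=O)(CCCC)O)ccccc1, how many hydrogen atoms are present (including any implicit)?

27

Hydrogens are implicit in SMILES; fill each atom to its normal valence:
  7 × C: 2 H each → 14
  5 × C (aromatic): 1 H each → 5
  2 × C: no H
  2 × O: 1 H each → 2
  1 × C: 3 H
  1 × C: 1 H
  1 × C (aromatic): no H
  1 × N: 2 H
  1 × O: no H
  Total hydrogens = 27.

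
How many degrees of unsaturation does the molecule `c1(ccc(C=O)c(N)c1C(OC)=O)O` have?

6

Molecular formula from the SMILES: C9H9NO4.
DoU = (2C + 2 + N − H − X)/2 = (2·9 + 2 + 1 − 9 − 0)/2 = 12/2 = 6.
(Structurally: 1 ring(s) + 5 π bond(s) = 6.)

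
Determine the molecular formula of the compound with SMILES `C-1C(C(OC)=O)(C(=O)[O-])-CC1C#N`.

Heavy atoms from the SMILES: 8 C, 1 N, 4 O.
Implicit hydrogens by atom environment:
  4 × C: no H
  3 × O: no H
  2 × C: 2 H each → 4
  1 × C: 3 H
  1 × C: 1 H
  1 × N: no H
  1 × O (charge -1): no H
  Total hydrogens = 8.
Net charge -1.
Molecular formula: C8H8NO4-

C8H8NO4-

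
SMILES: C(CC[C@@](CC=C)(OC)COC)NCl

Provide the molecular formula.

Heavy atoms from the SMILES: 10 C, 1 Cl, 1 N, 2 O.
Implicit hydrogens by atom environment:
  6 × C: 2 H each → 12
  2 × C: 3 H each → 6
  2 × O: no H
  1 × C: 1 H
  1 × C: no H
  1 × Cl: no H
  1 × N: 1 H
  Total hydrogens = 20.
Molecular formula: C10H20ClNO2

C10H20ClNO2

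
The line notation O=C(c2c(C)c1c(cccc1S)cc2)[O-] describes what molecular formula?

C12H9O2S-

Heavy atoms from the SMILES: 12 C, 2 O, 1 S.
Implicit hydrogens by atom environment:
  5 × C (aromatic): 1 H each → 5
  5 × C (aromatic): no H
  1 × C: 3 H
  1 × C: no H
  1 × O: no H
  1 × O (charge -1): no H
  1 × S: 1 H
  Total hydrogens = 9.
Net charge -1.
Molecular formula: C12H9O2S-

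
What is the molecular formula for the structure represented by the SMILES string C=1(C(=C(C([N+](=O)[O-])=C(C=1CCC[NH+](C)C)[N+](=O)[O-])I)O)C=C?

Heavy atoms from the SMILES: 13 C, 1 I, 3 N, 5 O.
Implicit hydrogens by atom environment:
  6 × C (aromatic): no H
  4 × C: 2 H each → 8
  2 × C: 3 H each → 6
  2 × N (charge +1): no H
  2 × O: no H
  2 × O (charge -1): no H
  1 × C: 1 H
  1 × I: no H
  1 × N (charge +1): 1 H
  1 × O: 1 H
  Total hydrogens = 17.
Net charge +1.
Molecular formula: C13H17IN3O5+

C13H17IN3O5+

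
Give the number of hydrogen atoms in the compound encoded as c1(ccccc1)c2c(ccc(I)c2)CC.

13

Hydrogens are implicit in SMILES; fill each atom to its normal valence:
  8 × C (aromatic): 1 H each → 8
  4 × C (aromatic): no H
  1 × C: 3 H
  1 × C: 2 H
  1 × I: no H
  Total hydrogens = 13.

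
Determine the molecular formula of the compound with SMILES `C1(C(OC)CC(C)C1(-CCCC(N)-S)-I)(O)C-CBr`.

Heavy atoms from the SMILES: 1 Br, 13 C, 1 I, 1 N, 2 O, 1 S.
Implicit hydrogens by atom environment:
  6 × C: 2 H each → 12
  3 × C: 1 H each → 3
  2 × C: 3 H each → 6
  2 × C: no H
  1 × Br: no H
  1 × I: no H
  1 × N: 2 H
  1 × O: 1 H
  1 × O: no H
  1 × S: 1 H
  Total hydrogens = 25.
Molecular formula: C13H25BrINO2S

C13H25BrINO2S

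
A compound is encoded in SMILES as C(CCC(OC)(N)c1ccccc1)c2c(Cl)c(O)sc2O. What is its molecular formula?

Heavy atoms from the SMILES: 15 C, 1 Cl, 1 N, 3 O, 1 S.
Implicit hydrogens by atom environment:
  5 × C (aromatic): 1 H each → 5
  5 × C (aromatic): no H
  3 × C: 2 H each → 6
  2 × O: 1 H each → 2
  1 × C: 3 H
  1 × C: no H
  1 × Cl: no H
  1 × N: 2 H
  1 × O: no H
  1 × S (aromatic): no H
  Total hydrogens = 18.
Molecular formula: C15H18ClNO3S

C15H18ClNO3S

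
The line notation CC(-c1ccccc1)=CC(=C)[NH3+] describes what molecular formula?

Heavy atoms from the SMILES: 11 C, 1 N.
Implicit hydrogens by atom environment:
  5 × C (aromatic): 1 H each → 5
  2 × C: no H
  1 × C: 3 H
  1 × C: 2 H
  1 × C: 1 H
  1 × C (aromatic): no H
  1 × N (charge +1): 3 H
  Total hydrogens = 14.
Net charge +1.
Molecular formula: C11H14N+

C11H14N+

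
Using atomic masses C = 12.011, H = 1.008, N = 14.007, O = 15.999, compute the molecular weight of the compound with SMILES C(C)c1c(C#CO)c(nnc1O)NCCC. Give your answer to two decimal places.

Molecular formula: C11H15N3O2.
M = 11×12.011 + 15×1.008 + 3×14.007 + 2×15.999 = 221.26 g/mol.

221.26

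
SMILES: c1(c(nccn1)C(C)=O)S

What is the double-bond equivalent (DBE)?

Molecular formula from the SMILES: C6H6N2OS.
DoU = (2C + 2 + N − H − X)/2 = (2·6 + 2 + 2 − 6 − 0)/2 = 10/2 = 5.
(Structurally: 1 ring(s) + 4 π bond(s) = 5.)

5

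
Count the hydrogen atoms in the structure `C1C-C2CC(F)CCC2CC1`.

Hydrogens are implicit in SMILES; fill each atom to its normal valence:
  7 × C: 2 H each → 14
  3 × C: 1 H each → 3
  1 × F: no H
  Total hydrogens = 17.

17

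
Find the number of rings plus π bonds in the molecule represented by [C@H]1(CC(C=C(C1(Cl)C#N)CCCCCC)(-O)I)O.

4

Molecular formula from the SMILES: C13H19ClINO2.
DoU = (2C + 2 + N − H − X)/2 = (2·13 + 2 + 1 − 19 − 2)/2 = 8/2 = 4.
(Structurally: 1 ring(s) + 3 π bond(s) = 4.)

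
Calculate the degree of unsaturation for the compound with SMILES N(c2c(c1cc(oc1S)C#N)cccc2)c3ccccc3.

Molecular formula from the SMILES: C17H12N2OS.
DoU = (2C + 2 + N − H − X)/2 = (2·17 + 2 + 2 − 12 − 0)/2 = 26/2 = 13.
(Structurally: 3 ring(s) + 10 π bond(s) = 13.)

13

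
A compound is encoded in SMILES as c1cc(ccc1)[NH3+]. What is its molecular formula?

Heavy atoms from the SMILES: 6 C, 1 N.
Implicit hydrogens by atom environment:
  5 × C (aromatic): 1 H each → 5
  1 × C (aromatic): no H
  1 × N (charge +1): 3 H
  Total hydrogens = 8.
Net charge +1.
Molecular formula: C6H8N+

C6H8N+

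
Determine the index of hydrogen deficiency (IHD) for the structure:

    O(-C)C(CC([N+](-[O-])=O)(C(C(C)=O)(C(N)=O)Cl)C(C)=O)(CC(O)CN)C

Molecular formula from the SMILES: C14H24ClN3O7.
DoU = (2C + 2 + N − H − X)/2 = (2·14 + 2 + 3 − 24 − 1)/2 = 8/2 = 4.
(Structurally: 0 ring(s) + 4 π bond(s) = 4.)

4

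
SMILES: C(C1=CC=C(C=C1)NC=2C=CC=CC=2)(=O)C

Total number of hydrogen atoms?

13

Hydrogens are implicit in SMILES; fill each atom to its normal valence:
  9 × C (aromatic): 1 H each → 9
  3 × C (aromatic): no H
  1 × C: 3 H
  1 × C: no H
  1 × N: 1 H
  1 × O: no H
  Total hydrogens = 13.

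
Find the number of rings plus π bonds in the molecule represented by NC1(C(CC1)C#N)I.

3

Molecular formula from the SMILES: C5H7IN2.
DoU = (2C + 2 + N − H − X)/2 = (2·5 + 2 + 2 − 7 − 1)/2 = 6/2 = 3.
(Structurally: 1 ring(s) + 2 π bond(s) = 3.)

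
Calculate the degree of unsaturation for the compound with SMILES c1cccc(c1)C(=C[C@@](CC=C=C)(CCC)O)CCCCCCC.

7

Molecular formula from the SMILES: C23H34O.
DoU = (2C + 2 + N − H − X)/2 = (2·23 + 2 + 0 − 34 − 0)/2 = 14/2 = 7.
(Structurally: 1 ring(s) + 6 π bond(s) = 7.)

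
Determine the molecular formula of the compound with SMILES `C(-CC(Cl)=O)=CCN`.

Heavy atoms from the SMILES: 5 C, 1 Cl, 1 N, 1 O.
Implicit hydrogens by atom environment:
  2 × C: 2 H each → 4
  2 × C: 1 H each → 2
  1 × C: no H
  1 × Cl: no H
  1 × N: 2 H
  1 × O: no H
  Total hydrogens = 8.
Molecular formula: C5H8ClNO

C5H8ClNO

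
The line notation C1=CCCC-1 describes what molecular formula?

Heavy atoms from the SMILES: 5 C.
Implicit hydrogens by atom environment:
  3 × C: 2 H each → 6
  2 × C: 1 H each → 2
  Total hydrogens = 8.
Molecular formula: C5H8

C5H8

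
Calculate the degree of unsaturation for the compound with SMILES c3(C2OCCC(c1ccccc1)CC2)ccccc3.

9

Molecular formula from the SMILES: C18H20O.
DoU = (2C + 2 + N − H − X)/2 = (2·18 + 2 + 0 − 20 − 0)/2 = 18/2 = 9.
(Structurally: 3 ring(s) + 6 π bond(s) = 9.)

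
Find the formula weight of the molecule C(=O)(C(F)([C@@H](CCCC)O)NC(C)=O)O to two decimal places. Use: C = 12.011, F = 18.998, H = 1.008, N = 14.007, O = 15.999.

Molecular formula: C9H16FNO4.
M = 9×12.011 + 1×18.998 + 16×1.008 + 1×14.007 + 4×15.999 = 221.23 g/mol.

221.23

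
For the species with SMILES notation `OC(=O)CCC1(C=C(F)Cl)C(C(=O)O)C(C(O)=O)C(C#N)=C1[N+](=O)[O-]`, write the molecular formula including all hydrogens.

Heavy atoms from the SMILES: 13 C, 1 Cl, 1 F, 2 N, 8 O.
Implicit hydrogens by atom environment:
  8 × C: no H
  4 × O: no H
  3 × C: 1 H each → 3
  3 × O: 1 H each → 3
  2 × C: 2 H each → 4
  1 × Cl: no H
  1 × F: no H
  1 × N (charge +1): no H
  1 × N: no H
  1 × O (charge -1): no H
  Total hydrogens = 10.
Molecular formula: C13H10ClFN2O8

C13H10ClFN2O8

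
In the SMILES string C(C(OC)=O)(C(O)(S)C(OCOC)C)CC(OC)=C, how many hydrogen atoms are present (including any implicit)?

22

Hydrogens are implicit in SMILES; fill each atom to its normal valence:
  5 × O: no H
  4 × C: 3 H each → 12
  3 × C: 2 H each → 6
  3 × C: no H
  2 × C: 1 H each → 2
  1 × O: 1 H
  1 × S: 1 H
  Total hydrogens = 22.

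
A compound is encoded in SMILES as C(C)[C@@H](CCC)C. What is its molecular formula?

Heavy atoms from the SMILES: 7 C.
Implicit hydrogens by atom environment:
  3 × C: 3 H each → 9
  3 × C: 2 H each → 6
  1 × C: 1 H
  Total hydrogens = 16.
Molecular formula: C7H16

C7H16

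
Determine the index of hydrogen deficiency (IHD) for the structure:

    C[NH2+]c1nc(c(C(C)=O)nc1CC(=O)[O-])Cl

Molecular formula from the SMILES: C9H10ClN3O3.
DoU = (2C + 2 + N − H − X)/2 = (2·9 + 2 + 3 − 10 − 1)/2 = 12/2 = 6.
(Structurally: 1 ring(s) + 5 π bond(s) = 6.)

6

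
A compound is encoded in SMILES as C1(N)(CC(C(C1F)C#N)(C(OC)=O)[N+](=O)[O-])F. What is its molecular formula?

Heavy atoms from the SMILES: 8 C, 2 F, 3 N, 4 O.
Implicit hydrogens by atom environment:
  4 × C: no H
  3 × O: no H
  2 × C: 1 H each → 2
  2 × F: no H
  1 × C: 3 H
  1 × C: 2 H
  1 × N: 2 H
  1 × N: no H
  1 × N (charge +1): no H
  1 × O (charge -1): no H
  Total hydrogens = 9.
Molecular formula: C8H9F2N3O4

C8H9F2N3O4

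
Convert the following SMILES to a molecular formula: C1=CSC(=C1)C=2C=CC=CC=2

C10H8S

Heavy atoms from the SMILES: 10 C, 1 S.
Implicit hydrogens by atom environment:
  8 × C (aromatic): 1 H each → 8
  2 × C (aromatic): no H
  1 × S (aromatic): no H
  Total hydrogens = 8.
Molecular formula: C10H8S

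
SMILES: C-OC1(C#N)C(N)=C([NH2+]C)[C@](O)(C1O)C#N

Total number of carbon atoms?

9

The symbol for carbon appears 9 times in the SMILES.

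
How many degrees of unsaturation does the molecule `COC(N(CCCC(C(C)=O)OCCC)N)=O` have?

Molecular formula from the SMILES: C11H22N2O4.
DoU = (2C + 2 + N − H − X)/2 = (2·11 + 2 + 2 − 22 − 0)/2 = 4/2 = 2.
(Structurally: 0 ring(s) + 2 π bond(s) = 2.)

2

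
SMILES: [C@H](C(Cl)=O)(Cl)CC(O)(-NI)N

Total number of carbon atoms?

4

The symbol for carbon appears 4 times in the SMILES. (Cl is a single chlorine, not C + l.)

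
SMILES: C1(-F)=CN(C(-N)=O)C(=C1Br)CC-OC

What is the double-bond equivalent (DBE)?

Molecular formula from the SMILES: C8H10BrFN2O2.
DoU = (2C + 2 + N − H − X)/2 = (2·8 + 2 + 2 − 10 − 2)/2 = 8/2 = 4.
(Structurally: 1 ring(s) + 3 π bond(s) = 4.)

4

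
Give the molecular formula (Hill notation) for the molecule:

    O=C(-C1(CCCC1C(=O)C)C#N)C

Heavy atoms from the SMILES: 10 C, 1 N, 2 O.
Implicit hydrogens by atom environment:
  4 × C: no H
  3 × C: 2 H each → 6
  2 × C: 3 H each → 6
  2 × O: no H
  1 × C: 1 H
  1 × N: no H
  Total hydrogens = 13.
Molecular formula: C10H13NO2

C10H13NO2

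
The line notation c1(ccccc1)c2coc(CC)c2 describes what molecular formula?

C12H12O

Heavy atoms from the SMILES: 12 C, 1 O.
Implicit hydrogens by atom environment:
  7 × C (aromatic): 1 H each → 7
  3 × C (aromatic): no H
  1 × C: 3 H
  1 × C: 2 H
  1 × O (aromatic): no H
  Total hydrogens = 12.
Molecular formula: C12H12O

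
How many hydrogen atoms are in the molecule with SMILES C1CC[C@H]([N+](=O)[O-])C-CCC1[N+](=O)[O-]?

Hydrogens are implicit in SMILES; fill each atom to its normal valence:
  6 × C: 2 H each → 12
  2 × C: 1 H each → 2
  2 × N (charge +1): no H
  2 × O: no H
  2 × O (charge -1): no H
  Total hydrogens = 14.

14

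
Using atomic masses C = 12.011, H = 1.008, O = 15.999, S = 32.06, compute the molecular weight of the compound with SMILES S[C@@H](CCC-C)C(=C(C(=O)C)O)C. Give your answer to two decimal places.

Molecular formula: C10H18O2S.
M = 10×12.011 + 18×1.008 + 2×15.999 + 1×32.06 = 202.31 g/mol.

202.31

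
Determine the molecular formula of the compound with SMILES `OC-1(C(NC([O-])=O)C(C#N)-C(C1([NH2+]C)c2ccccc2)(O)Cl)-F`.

Heavy atoms from the SMILES: 14 C, 1 Cl, 1 F, 3 N, 4 O.
Implicit hydrogens by atom environment:
  5 × C (aromatic): 1 H each → 5
  5 × C: no H
  2 × C: 1 H each → 2
  2 × O: 1 H each → 2
  1 × C: 3 H
  1 × C (aromatic): no H
  1 × Cl: no H
  1 × F: no H
  1 × N (charge +1): 2 H
  1 × N: 1 H
  1 × N: no H
  1 × O: no H
  1 × O (charge -1): no H
  Total hydrogens = 15.
Molecular formula: C14H15ClFN3O4

C14H15ClFN3O4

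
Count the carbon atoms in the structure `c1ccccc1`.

The symbol for carbon appears 6 times in the SMILES. Lowercase c denotes aromatic carbon and counts toward C.

6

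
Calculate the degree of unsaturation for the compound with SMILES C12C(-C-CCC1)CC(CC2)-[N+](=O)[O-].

3

Molecular formula from the SMILES: C10H17NO2.
DoU = (2C + 2 + N − H − X)/2 = (2·10 + 2 + 1 − 17 − 0)/2 = 6/2 = 3.
(Structurally: 2 ring(s) + 1 π bond(s) = 3.)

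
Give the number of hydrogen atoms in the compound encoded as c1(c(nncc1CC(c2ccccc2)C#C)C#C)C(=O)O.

12

Hydrogens are implicit in SMILES; fill each atom to its normal valence:
  6 × C (aromatic): 1 H each → 6
  4 × C (aromatic): no H
  3 × C: 1 H each → 3
  3 × C: no H
  2 × N (aromatic): no H
  1 × C: 2 H
  1 × O: 1 H
  1 × O: no H
  Total hydrogens = 12.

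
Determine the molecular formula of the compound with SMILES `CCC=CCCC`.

C7H14

Heavy atoms from the SMILES: 7 C.
Implicit hydrogens by atom environment:
  3 × C: 2 H each → 6
  2 × C: 3 H each → 6
  2 × C: 1 H each → 2
  Total hydrogens = 14.
Molecular formula: C7H14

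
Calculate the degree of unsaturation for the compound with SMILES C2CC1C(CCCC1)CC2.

Molecular formula from the SMILES: C10H18.
DoU = (2C + 2 + N − H − X)/2 = (2·10 + 2 + 0 − 18 − 0)/2 = 4/2 = 2.
(Structurally: 2 ring(s) + 0 π bond(s) = 2.)

2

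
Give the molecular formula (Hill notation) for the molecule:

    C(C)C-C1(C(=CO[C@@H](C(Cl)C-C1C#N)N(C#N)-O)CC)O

C14H20ClN3O3

Heavy atoms from the SMILES: 14 C, 1 Cl, 3 N, 3 O.
Implicit hydrogens by atom environment:
  4 × C: 2 H each → 8
  4 × C: 1 H each → 4
  4 × C: no H
  3 × N: no H
  2 × C: 3 H each → 6
  2 × O: 1 H each → 2
  1 × Cl: no H
  1 × O: no H
  Total hydrogens = 20.
Molecular formula: C14H20ClN3O3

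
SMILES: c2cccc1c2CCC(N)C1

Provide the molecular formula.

Heavy atoms from the SMILES: 10 C, 1 N.
Implicit hydrogens by atom environment:
  4 × C (aromatic): 1 H each → 4
  3 × C: 2 H each → 6
  2 × C (aromatic): no H
  1 × C: 1 H
  1 × N: 2 H
  Total hydrogens = 13.
Molecular formula: C10H13N

C10H13N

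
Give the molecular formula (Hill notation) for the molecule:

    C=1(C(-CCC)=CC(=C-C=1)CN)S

Heavy atoms from the SMILES: 10 C, 1 N, 1 S.
Implicit hydrogens by atom environment:
  3 × C: 2 H each → 6
  3 × C (aromatic): 1 H each → 3
  3 × C (aromatic): no H
  1 × C: 3 H
  1 × N: 2 H
  1 × S: 1 H
  Total hydrogens = 15.
Molecular formula: C10H15NS

C10H15NS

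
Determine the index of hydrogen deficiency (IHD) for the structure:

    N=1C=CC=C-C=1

Molecular formula from the SMILES: C5H5N.
DoU = (2C + 2 + N − H − X)/2 = (2·5 + 2 + 1 − 5 − 0)/2 = 8/2 = 4.
(Structurally: 1 ring(s) + 3 π bond(s) = 4.)

4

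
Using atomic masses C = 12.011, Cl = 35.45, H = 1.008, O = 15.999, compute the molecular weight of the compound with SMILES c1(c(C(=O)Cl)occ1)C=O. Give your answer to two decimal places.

Molecular formula: C6H3ClO3.
M = 6×12.011 + 1×35.45 + 3×1.008 + 3×15.999 = 158.54 g/mol.

158.54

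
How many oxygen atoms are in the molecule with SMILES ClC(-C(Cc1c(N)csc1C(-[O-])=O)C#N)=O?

The symbol for oxygen appears 3 times in the SMILES.

3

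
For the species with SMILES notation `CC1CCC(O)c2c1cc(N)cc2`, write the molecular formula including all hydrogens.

C11H15NO

Heavy atoms from the SMILES: 11 C, 1 N, 1 O.
Implicit hydrogens by atom environment:
  3 × C (aromatic): 1 H each → 3
  3 × C (aromatic): no H
  2 × C: 2 H each → 4
  2 × C: 1 H each → 2
  1 × C: 3 H
  1 × N: 2 H
  1 × O: 1 H
  Total hydrogens = 15.
Molecular formula: C11H15NO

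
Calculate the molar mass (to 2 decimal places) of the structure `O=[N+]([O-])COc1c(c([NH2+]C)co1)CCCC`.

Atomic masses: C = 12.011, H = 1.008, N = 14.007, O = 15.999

229.26

Molecular formula: C10H17N2O4+.
M = 10×12.011 + 17×1.008 + 2×14.007 + 4×15.999 = 229.26 g/mol.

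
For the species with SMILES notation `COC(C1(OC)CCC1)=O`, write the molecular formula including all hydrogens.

Heavy atoms from the SMILES: 7 C, 3 O.
Implicit hydrogens by atom environment:
  3 × C: 2 H each → 6
  3 × O: no H
  2 × C: 3 H each → 6
  2 × C: no H
  Total hydrogens = 12.
Molecular formula: C7H12O3

C7H12O3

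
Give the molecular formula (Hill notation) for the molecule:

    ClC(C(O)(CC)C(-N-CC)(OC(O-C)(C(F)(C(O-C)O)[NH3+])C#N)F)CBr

C14H26BrClF2N3O5+

Heavy atoms from the SMILES: 1 Br, 14 C, 1 Cl, 2 F, 3 N, 5 O.
Implicit hydrogens by atom environment:
  5 × C: no H
  4 × C: 3 H each → 12
  3 × C: 2 H each → 6
  3 × O: no H
  2 × C: 1 H each → 2
  2 × F: no H
  2 × O: 1 H each → 2
  1 × Br: no H
  1 × Cl: no H
  1 × N (charge +1): 3 H
  1 × N: 1 H
  1 × N: no H
  Total hydrogens = 26.
Net charge +1.
Molecular formula: C14H26BrClF2N3O5+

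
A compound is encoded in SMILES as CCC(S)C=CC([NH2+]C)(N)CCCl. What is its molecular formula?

Heavy atoms from the SMILES: 9 C, 1 Cl, 2 N, 1 S.
Implicit hydrogens by atom environment:
  3 × C: 2 H each → 6
  3 × C: 1 H each → 3
  2 × C: 3 H each → 6
  1 × C: no H
  1 × Cl: no H
  1 × N: 2 H
  1 × N (charge +1): 2 H
  1 × S: 1 H
  Total hydrogens = 20.
Net charge +1.
Molecular formula: C9H20ClN2S+

C9H20ClN2S+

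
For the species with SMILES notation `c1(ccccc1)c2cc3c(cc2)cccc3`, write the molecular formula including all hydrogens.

C16H12

Heavy atoms from the SMILES: 16 C.
Implicit hydrogens by atom environment:
  12 × C (aromatic): 1 H each → 12
  4 × C (aromatic): no H
  Total hydrogens = 12.
Molecular formula: C16H12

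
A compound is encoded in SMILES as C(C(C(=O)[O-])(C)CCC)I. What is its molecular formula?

Heavy atoms from the SMILES: 7 C, 1 I, 2 O.
Implicit hydrogens by atom environment:
  3 × C: 2 H each → 6
  2 × C: 3 H each → 6
  2 × C: no H
  1 × I: no H
  1 × O: no H
  1 × O (charge -1): no H
  Total hydrogens = 12.
Net charge -1.
Molecular formula: C7H12IO2-

C7H12IO2-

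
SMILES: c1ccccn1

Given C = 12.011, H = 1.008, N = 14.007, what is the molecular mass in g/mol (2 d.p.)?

Molecular formula: C5H5N.
M = 5×12.011 + 5×1.008 + 1×14.007 = 79.10 g/mol.

79.10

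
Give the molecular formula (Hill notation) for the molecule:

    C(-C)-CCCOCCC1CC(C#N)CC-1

C13H23NO

Heavy atoms from the SMILES: 13 C, 1 N, 1 O.
Implicit hydrogens by atom environment:
  9 × C: 2 H each → 18
  2 × C: 1 H each → 2
  1 × C: 3 H
  1 × C: no H
  1 × N: no H
  1 × O: no H
  Total hydrogens = 23.
Molecular formula: C13H23NO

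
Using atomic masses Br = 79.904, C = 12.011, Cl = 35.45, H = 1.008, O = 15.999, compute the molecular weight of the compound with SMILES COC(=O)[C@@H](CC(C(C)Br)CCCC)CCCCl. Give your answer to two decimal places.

341.71

Molecular formula: C14H26BrClO2.
M = 1×79.904 + 14×12.011 + 1×35.45 + 26×1.008 + 2×15.999 = 341.71 g/mol.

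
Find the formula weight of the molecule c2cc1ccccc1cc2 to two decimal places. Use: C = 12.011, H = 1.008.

Molecular formula: C10H8.
M = 10×12.011 + 8×1.008 = 128.17 g/mol.

128.17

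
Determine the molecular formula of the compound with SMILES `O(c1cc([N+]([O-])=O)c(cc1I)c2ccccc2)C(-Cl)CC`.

Heavy atoms from the SMILES: 15 C, 1 Cl, 1 I, 1 N, 3 O.
Implicit hydrogens by atom environment:
  7 × C (aromatic): 1 H each → 7
  5 × C (aromatic): no H
  2 × O: no H
  1 × C: 3 H
  1 × C: 2 H
  1 × C: 1 H
  1 × Cl: no H
  1 × I: no H
  1 × N (charge +1): no H
  1 × O (charge -1): no H
  Total hydrogens = 13.
Molecular formula: C15H13ClINO3

C15H13ClINO3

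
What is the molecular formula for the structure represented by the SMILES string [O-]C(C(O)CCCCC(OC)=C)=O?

C9H15O4-

Heavy atoms from the SMILES: 9 C, 4 O.
Implicit hydrogens by atom environment:
  5 × C: 2 H each → 10
  2 × C: no H
  2 × O: no H
  1 × C: 3 H
  1 × C: 1 H
  1 × O: 1 H
  1 × O (charge -1): no H
  Total hydrogens = 15.
Net charge -1.
Molecular formula: C9H15O4-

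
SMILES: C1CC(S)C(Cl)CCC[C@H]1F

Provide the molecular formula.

C8H14ClFS

Heavy atoms from the SMILES: 8 C, 1 Cl, 1 F, 1 S.
Implicit hydrogens by atom environment:
  5 × C: 2 H each → 10
  3 × C: 1 H each → 3
  1 × Cl: no H
  1 × F: no H
  1 × S: 1 H
  Total hydrogens = 14.
Molecular formula: C8H14ClFS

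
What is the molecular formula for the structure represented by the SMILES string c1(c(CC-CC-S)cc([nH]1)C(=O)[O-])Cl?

C9H11ClNO2S-

Heavy atoms from the SMILES: 9 C, 1 Cl, 1 N, 2 O, 1 S.
Implicit hydrogens by atom environment:
  4 × C: 2 H each → 8
  3 × C (aromatic): no H
  1 × C (aromatic): 1 H
  1 × C: no H
  1 × Cl: no H
  1 × N (aromatic): 1 H
  1 × O: no H
  1 × O (charge -1): no H
  1 × S: 1 H
  Total hydrogens = 11.
Net charge -1.
Molecular formula: C9H11ClNO2S-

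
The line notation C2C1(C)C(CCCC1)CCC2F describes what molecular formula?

C11H19F

Heavy atoms from the SMILES: 11 C, 1 F.
Implicit hydrogens by atom environment:
  7 × C: 2 H each → 14
  2 × C: 1 H each → 2
  1 × C: 3 H
  1 × C: no H
  1 × F: no H
  Total hydrogens = 19.
Molecular formula: C11H19F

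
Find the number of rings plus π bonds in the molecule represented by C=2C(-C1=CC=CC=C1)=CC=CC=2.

8

Molecular formula from the SMILES: C12H10.
DoU = (2C + 2 + N − H − X)/2 = (2·12 + 2 + 0 − 10 − 0)/2 = 16/2 = 8.
(Structurally: 2 ring(s) + 6 π bond(s) = 8.)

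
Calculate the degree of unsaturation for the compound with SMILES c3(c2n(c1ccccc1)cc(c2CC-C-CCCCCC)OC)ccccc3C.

11

Molecular formula from the SMILES: C27H35NO.
DoU = (2C + 2 + N − H − X)/2 = (2·27 + 2 + 1 − 35 − 0)/2 = 22/2 = 11.
(Structurally: 3 ring(s) + 8 π bond(s) = 11.)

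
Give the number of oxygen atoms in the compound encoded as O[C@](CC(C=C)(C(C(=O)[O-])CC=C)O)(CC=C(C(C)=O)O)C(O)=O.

8

The symbol for oxygen appears 8 times in the SMILES.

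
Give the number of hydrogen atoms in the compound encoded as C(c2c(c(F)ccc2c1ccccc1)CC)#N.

Hydrogens are implicit in SMILES; fill each atom to its normal valence:
  7 × C (aromatic): 1 H each → 7
  5 × C (aromatic): no H
  1 × C: 3 H
  1 × C: 2 H
  1 × C: no H
  1 × F: no H
  1 × N: no H
  Total hydrogens = 12.

12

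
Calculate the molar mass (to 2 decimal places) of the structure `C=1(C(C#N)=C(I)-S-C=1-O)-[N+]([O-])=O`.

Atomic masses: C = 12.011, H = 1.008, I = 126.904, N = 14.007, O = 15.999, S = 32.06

296.04

Molecular formula: C5HIN2O3S.
M = 5×12.011 + 1×1.008 + 1×126.904 + 2×14.007 + 3×15.999 + 1×32.06 = 296.04 g/mol.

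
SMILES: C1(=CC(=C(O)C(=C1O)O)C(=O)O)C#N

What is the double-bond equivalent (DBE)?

7

Molecular formula from the SMILES: C8H5NO5.
DoU = (2C + 2 + N − H − X)/2 = (2·8 + 2 + 1 − 5 − 0)/2 = 14/2 = 7.
(Structurally: 1 ring(s) + 6 π bond(s) = 7.)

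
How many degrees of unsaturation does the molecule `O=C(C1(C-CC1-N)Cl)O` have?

Molecular formula from the SMILES: C5H8ClNO2.
DoU = (2C + 2 + N − H − X)/2 = (2·5 + 2 + 1 − 8 − 1)/2 = 4/2 = 2.
(Structurally: 1 ring(s) + 1 π bond(s) = 2.)

2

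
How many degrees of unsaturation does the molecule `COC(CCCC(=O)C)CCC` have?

Molecular formula from the SMILES: C10H20O2.
DoU = (2C + 2 + N − H − X)/2 = (2·10 + 2 + 0 − 20 − 0)/2 = 2/2 = 1.
(Structurally: 0 ring(s) + 1 π bond(s) = 1.)

1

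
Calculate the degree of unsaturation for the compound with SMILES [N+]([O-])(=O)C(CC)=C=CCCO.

Molecular formula from the SMILES: C7H11NO3.
DoU = (2C + 2 + N − H − X)/2 = (2·7 + 2 + 1 − 11 − 0)/2 = 6/2 = 3.
(Structurally: 0 ring(s) + 3 π bond(s) = 3.)

3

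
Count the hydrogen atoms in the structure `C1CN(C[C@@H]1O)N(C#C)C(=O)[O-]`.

9

Hydrogens are implicit in SMILES; fill each atom to its normal valence:
  3 × C: 2 H each → 6
  2 × C: 1 H each → 2
  2 × C: no H
  2 × N: no H
  1 × O: 1 H
  1 × O: no H
  1 × O (charge -1): no H
  Total hydrogens = 9.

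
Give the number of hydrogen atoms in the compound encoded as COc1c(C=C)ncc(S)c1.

9

Hydrogens are implicit in SMILES; fill each atom to its normal valence:
  3 × C (aromatic): no H
  2 × C (aromatic): 1 H each → 2
  1 × C: 3 H
  1 × C: 2 H
  1 × C: 1 H
  1 × N (aromatic): no H
  1 × O: no H
  1 × S: 1 H
  Total hydrogens = 9.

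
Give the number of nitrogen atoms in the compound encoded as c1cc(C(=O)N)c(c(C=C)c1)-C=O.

The symbol for nitrogen appears 1 time in the SMILES.

1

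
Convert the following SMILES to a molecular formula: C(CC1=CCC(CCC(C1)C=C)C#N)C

C14H21N

Heavy atoms from the SMILES: 14 C, 1 N.
Implicit hydrogens by atom environment:
  7 × C: 2 H each → 14
  4 × C: 1 H each → 4
  2 × C: no H
  1 × C: 3 H
  1 × N: no H
  Total hydrogens = 21.
Molecular formula: C14H21N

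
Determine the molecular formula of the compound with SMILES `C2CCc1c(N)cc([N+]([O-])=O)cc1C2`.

Heavy atoms from the SMILES: 10 C, 2 N, 2 O.
Implicit hydrogens by atom environment:
  4 × C: 2 H each → 8
  4 × C (aromatic): no H
  2 × C (aromatic): 1 H each → 2
  1 × N: 2 H
  1 × N (charge +1): no H
  1 × O: no H
  1 × O (charge -1): no H
  Total hydrogens = 12.
Molecular formula: C10H12N2O2

C10H12N2O2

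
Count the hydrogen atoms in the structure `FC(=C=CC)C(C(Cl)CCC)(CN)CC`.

21

Hydrogens are implicit in SMILES; fill each atom to its normal valence:
  4 × C: 2 H each → 8
  3 × C: 3 H each → 9
  3 × C: no H
  2 × C: 1 H each → 2
  1 × Cl: no H
  1 × F: no H
  1 × N: 2 H
  Total hydrogens = 21.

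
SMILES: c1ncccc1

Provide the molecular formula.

Heavy atoms from the SMILES: 5 C, 1 N.
Implicit hydrogens by atom environment:
  5 × C (aromatic): 1 H each → 5
  1 × N (aromatic): no H
  Total hydrogens = 5.
Molecular formula: C5H5N

C5H5N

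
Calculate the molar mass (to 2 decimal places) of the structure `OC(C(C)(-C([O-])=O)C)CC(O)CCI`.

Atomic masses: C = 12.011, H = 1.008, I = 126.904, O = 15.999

Molecular formula: C9H16IO4-.
M = 9×12.011 + 16×1.008 + 1×126.904 + 4×15.999 = 315.13 g/mol.

315.13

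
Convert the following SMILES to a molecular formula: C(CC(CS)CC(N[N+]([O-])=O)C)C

Heavy atoms from the SMILES: 8 C, 2 N, 2 O, 1 S.
Implicit hydrogens by atom environment:
  4 × C: 2 H each → 8
  2 × C: 3 H each → 6
  2 × C: 1 H each → 2
  1 × N: 1 H
  1 × N (charge +1): no H
  1 × O: no H
  1 × O (charge -1): no H
  1 × S: 1 H
  Total hydrogens = 18.
Molecular formula: C8H18N2O2S

C8H18N2O2S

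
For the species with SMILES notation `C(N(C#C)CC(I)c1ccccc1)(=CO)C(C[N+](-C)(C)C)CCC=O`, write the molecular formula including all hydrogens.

C20H28IN2O2+

Heavy atoms from the SMILES: 20 C, 1 I, 2 N, 2 O.
Implicit hydrogens by atom environment:
  5 × C: 1 H each → 5
  5 × C (aromatic): 1 H each → 5
  4 × C: 2 H each → 8
  3 × C: 3 H each → 9
  2 × C: no H
  1 × C (aromatic): no H
  1 × I: no H
  1 × N: no H
  1 × N (charge +1): no H
  1 × O: 1 H
  1 × O: no H
  Total hydrogens = 28.
Net charge +1.
Molecular formula: C20H28IN2O2+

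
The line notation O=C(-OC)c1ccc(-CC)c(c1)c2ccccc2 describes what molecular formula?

Heavy atoms from the SMILES: 16 C, 2 O.
Implicit hydrogens by atom environment:
  8 × C (aromatic): 1 H each → 8
  4 × C (aromatic): no H
  2 × C: 3 H each → 6
  2 × O: no H
  1 × C: 2 H
  1 × C: no H
  Total hydrogens = 16.
Molecular formula: C16H16O2

C16H16O2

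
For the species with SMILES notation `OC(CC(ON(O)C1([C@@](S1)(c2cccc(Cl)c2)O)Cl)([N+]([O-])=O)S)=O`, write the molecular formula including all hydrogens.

Heavy atoms from the SMILES: 11 C, 2 Cl, 2 N, 7 O, 2 S.
Implicit hydrogens by atom environment:
  4 × C (aromatic): 1 H each → 4
  4 × C: no H
  3 × O: 1 H each → 3
  3 × O: no H
  2 × C (aromatic): no H
  2 × Cl: no H
  1 × C: 2 H
  1 × N: no H
  1 × N (charge +1): no H
  1 × O (charge -1): no H
  1 × S: 1 H
  1 × S: no H
  Total hydrogens = 10.
Molecular formula: C11H10Cl2N2O7S2

C11H10Cl2N2O7S2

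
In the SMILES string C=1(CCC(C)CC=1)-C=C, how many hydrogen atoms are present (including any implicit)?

Hydrogens are implicit in SMILES; fill each atom to its normal valence:
  4 × C: 2 H each → 8
  3 × C: 1 H each → 3
  1 × C: 3 H
  1 × C: no H
  Total hydrogens = 14.

14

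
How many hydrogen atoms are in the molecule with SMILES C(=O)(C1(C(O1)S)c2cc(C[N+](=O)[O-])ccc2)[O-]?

Hydrogens are implicit in SMILES; fill each atom to its normal valence:
  4 × C (aromatic): 1 H each → 4
  3 × O: no H
  2 × C: no H
  2 × C (aromatic): no H
  2 × O (charge -1): no H
  1 × C: 2 H
  1 × C: 1 H
  1 × N (charge +1): no H
  1 × S: 1 H
  Total hydrogens = 8.

8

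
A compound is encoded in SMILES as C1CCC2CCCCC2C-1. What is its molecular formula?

C10H18

Heavy atoms from the SMILES: 10 C.
Implicit hydrogens by atom environment:
  8 × C: 2 H each → 16
  2 × C: 1 H each → 2
  Total hydrogens = 18.
Molecular formula: C10H18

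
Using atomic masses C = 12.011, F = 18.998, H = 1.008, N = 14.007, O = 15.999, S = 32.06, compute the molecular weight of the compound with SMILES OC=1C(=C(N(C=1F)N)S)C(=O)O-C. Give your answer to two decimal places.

Molecular formula: C6H7FN2O3S.
M = 6×12.011 + 1×18.998 + 7×1.008 + 2×14.007 + 3×15.999 + 1×32.06 = 206.19 g/mol.

206.19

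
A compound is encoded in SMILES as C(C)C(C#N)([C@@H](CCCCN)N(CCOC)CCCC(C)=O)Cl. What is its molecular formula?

Heavy atoms from the SMILES: 17 C, 1 Cl, 3 N, 2 O.
Implicit hydrogens by atom environment:
  10 × C: 2 H each → 20
  3 × C: 3 H each → 9
  3 × C: no H
  2 × N: no H
  2 × O: no H
  1 × C: 1 H
  1 × Cl: no H
  1 × N: 2 H
  Total hydrogens = 32.
Molecular formula: C17H32ClN3O2

C17H32ClN3O2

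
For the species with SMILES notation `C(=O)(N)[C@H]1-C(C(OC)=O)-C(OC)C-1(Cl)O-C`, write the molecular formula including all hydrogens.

Heavy atoms from the SMILES: 9 C, 1 Cl, 1 N, 5 O.
Implicit hydrogens by atom environment:
  5 × O: no H
  3 × C: 3 H each → 9
  3 × C: 1 H each → 3
  3 × C: no H
  1 × Cl: no H
  1 × N: 2 H
  Total hydrogens = 14.
Molecular formula: C9H14ClNO5

C9H14ClNO5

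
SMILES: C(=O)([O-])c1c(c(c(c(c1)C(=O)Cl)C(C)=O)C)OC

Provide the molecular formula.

C12H10ClO5-

Heavy atoms from the SMILES: 12 C, 1 Cl, 5 O.
Implicit hydrogens by atom environment:
  5 × C (aromatic): no H
  4 × O: no H
  3 × C: 3 H each → 9
  3 × C: no H
  1 × C (aromatic): 1 H
  1 × Cl: no H
  1 × O (charge -1): no H
  Total hydrogens = 10.
Net charge -1.
Molecular formula: C12H10ClO5-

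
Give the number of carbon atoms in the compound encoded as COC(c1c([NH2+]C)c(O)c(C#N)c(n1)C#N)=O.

10

The symbol for carbon appears 10 times in the SMILES. Lowercase c denotes aromatic carbon and counts toward C.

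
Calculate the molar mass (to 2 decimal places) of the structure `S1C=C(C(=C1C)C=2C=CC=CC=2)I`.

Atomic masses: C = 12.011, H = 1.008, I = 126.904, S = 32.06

300.16

Molecular formula: C11H9IS.
M = 11×12.011 + 9×1.008 + 1×126.904 + 1×32.06 = 300.16 g/mol.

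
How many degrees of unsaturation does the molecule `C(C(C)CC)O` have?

0

Molecular formula from the SMILES: C5H12O.
DoU = (2C + 2 + N − H − X)/2 = (2·5 + 2 + 0 − 12 − 0)/2 = 0/2 = 0.
(Structurally: 0 ring(s) + 0 π bond(s) = 0.)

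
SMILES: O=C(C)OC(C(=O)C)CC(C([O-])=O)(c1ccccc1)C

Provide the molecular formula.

C15H17O5-

Heavy atoms from the SMILES: 15 C, 5 O.
Implicit hydrogens by atom environment:
  5 × C (aromatic): 1 H each → 5
  4 × C: no H
  4 × O: no H
  3 × C: 3 H each → 9
  1 × C: 2 H
  1 × C: 1 H
  1 × C (aromatic): no H
  1 × O (charge -1): no H
  Total hydrogens = 17.
Net charge -1.
Molecular formula: C15H17O5-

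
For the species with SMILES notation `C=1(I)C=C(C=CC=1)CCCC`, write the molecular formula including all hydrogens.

Heavy atoms from the SMILES: 10 C, 1 I.
Implicit hydrogens by atom environment:
  4 × C (aromatic): 1 H each → 4
  3 × C: 2 H each → 6
  2 × C (aromatic): no H
  1 × C: 3 H
  1 × I: no H
  Total hydrogens = 13.
Molecular formula: C10H13I

C10H13I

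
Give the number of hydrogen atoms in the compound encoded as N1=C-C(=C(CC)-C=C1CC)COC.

17

Hydrogens are implicit in SMILES; fill each atom to its normal valence:
  3 × C: 3 H each → 9
  3 × C: 2 H each → 6
  3 × C (aromatic): no H
  2 × C (aromatic): 1 H each → 2
  1 × N (aromatic): no H
  1 × O: no H
  Total hydrogens = 17.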